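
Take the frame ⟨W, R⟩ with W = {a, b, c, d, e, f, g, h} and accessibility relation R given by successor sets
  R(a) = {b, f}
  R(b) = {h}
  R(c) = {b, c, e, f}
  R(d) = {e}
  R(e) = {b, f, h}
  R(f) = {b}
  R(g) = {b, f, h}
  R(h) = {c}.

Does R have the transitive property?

No

Transitive: no — a R b and b R h, but not a R h.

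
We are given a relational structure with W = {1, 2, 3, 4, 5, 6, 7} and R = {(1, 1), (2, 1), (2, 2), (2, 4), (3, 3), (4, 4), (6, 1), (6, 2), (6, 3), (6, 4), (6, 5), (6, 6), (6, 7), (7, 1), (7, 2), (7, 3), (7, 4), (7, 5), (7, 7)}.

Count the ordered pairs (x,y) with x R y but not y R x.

Enumerating: (2,1), (2,4), (6,1), (6,2), (6,3), (6,4), (6,5), (6,7), (7,1), (7,2), (7,3), (7,4), (7,5).

13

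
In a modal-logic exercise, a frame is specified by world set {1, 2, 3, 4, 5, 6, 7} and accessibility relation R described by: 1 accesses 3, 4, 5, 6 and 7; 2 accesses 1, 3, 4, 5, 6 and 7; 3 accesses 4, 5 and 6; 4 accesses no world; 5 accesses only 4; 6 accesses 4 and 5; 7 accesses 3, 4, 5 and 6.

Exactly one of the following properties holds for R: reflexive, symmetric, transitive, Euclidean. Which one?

transitive

Reflexive: no — 1 is not related to itself.
Symmetric: no — 1 R 3 but not 3 R 1.
Transitive: yes — every two-step R-path is closed by a direct edge.
Euclidean: no — 1 R 3 and 1 R 7, but not 3 R 7.
Only transitive holds.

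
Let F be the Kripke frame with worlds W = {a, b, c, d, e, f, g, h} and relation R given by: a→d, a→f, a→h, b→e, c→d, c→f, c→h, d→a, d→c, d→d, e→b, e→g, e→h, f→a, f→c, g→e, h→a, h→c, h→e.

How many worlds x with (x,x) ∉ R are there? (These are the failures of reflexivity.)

Enumerating: a, b, c, e, f, g, h.

7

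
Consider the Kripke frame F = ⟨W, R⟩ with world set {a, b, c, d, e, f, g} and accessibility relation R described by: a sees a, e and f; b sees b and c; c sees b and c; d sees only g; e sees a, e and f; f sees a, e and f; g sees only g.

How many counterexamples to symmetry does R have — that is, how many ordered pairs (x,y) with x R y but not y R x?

Enumerating: (d,g).

1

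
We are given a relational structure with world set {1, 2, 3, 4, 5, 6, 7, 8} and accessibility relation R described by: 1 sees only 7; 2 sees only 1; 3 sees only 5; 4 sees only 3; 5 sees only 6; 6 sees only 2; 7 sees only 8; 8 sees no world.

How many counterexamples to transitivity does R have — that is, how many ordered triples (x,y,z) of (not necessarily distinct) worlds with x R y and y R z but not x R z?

Enumerating: (1,7,8), (2,1,7), (3,5,6), (4,3,5), (5,6,2), (6,2,1).

6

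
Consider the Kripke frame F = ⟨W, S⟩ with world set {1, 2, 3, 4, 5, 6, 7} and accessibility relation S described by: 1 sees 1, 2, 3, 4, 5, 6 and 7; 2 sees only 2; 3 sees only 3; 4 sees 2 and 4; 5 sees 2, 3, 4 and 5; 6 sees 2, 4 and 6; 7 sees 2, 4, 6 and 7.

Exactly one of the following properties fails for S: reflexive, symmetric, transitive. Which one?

Reflexive: yes — every world is S-related to itself.
Symmetric: no — 1 S 2 but not 2 S 1.
Transitive: yes — every two-step S-path is closed by a direct edge.
Only symmetric fails.

symmetric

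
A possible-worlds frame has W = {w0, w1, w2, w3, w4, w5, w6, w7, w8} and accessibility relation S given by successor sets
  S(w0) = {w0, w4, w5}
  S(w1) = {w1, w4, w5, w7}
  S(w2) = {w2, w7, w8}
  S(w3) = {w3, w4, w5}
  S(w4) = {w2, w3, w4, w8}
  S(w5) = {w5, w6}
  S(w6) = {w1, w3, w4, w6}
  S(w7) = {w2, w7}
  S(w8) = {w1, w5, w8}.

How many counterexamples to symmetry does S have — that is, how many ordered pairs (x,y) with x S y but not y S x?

Enumerating: (w0,w4), (w0,w5), (w1,w4), (w1,w5), (w1,w7), (w2,w8), (w3,w5), (w4,w2), (w4,w8), (w5,w6), (w6,w1), (w6,w3), (w6,w4), (w8,w1), (w8,w5).

15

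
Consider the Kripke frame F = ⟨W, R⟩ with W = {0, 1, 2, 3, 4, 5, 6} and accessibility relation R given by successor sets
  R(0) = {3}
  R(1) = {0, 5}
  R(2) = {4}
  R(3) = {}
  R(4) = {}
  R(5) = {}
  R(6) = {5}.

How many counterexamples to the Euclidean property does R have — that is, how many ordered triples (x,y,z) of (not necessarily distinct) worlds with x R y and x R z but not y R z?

Enumerating: (0,3,3), (1,0,0), (1,0,5), (1,5,0), (1,5,5), (2,4,4), (6,5,5).

7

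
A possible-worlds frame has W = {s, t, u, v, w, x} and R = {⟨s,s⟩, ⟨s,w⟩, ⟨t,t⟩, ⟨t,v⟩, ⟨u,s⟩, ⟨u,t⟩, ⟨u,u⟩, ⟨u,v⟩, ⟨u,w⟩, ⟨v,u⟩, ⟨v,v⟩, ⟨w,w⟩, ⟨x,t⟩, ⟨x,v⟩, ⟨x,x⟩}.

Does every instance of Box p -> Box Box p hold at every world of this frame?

The schema 4 characterises exactly the transitive frames.
Transitive: no — t R v and v R u, but not t R u.

No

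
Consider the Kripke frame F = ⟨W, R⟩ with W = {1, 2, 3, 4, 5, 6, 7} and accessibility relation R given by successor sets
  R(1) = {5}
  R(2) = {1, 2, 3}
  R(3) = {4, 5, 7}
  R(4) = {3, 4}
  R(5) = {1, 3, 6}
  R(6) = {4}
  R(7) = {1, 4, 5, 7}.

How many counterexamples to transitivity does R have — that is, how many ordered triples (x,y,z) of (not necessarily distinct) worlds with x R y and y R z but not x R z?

Enumerating: (1,5,1), (1,5,3), (1,5,6), (2,1,5), (2,3,4), (2,3,5), (2,3,7), (3,4,3), (3,5,1), (3,5,3), (3,5,6), (3,7,1), … and 11 more.
Total: 23.

23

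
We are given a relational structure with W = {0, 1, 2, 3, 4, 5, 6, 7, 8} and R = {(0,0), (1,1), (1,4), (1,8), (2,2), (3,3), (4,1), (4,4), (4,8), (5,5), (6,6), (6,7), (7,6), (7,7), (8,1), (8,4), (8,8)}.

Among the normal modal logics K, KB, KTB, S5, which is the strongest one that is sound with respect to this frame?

Symmetric (axiom B): yes — every pair in R has its reverse in R.
Reflexive (axiom T): yes — every world is R-related to itself.
Euclidean (axiom 5): yes — any two successors of a common world are R-related.
So F validates K, KB, KTB, S5. The strongest is S5.

S5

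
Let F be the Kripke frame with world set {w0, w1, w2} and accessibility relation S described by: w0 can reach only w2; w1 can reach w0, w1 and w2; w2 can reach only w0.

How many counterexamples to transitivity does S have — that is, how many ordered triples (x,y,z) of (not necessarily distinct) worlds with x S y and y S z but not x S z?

Enumerating: (w0,w2,w0), (w2,w0,w2).

2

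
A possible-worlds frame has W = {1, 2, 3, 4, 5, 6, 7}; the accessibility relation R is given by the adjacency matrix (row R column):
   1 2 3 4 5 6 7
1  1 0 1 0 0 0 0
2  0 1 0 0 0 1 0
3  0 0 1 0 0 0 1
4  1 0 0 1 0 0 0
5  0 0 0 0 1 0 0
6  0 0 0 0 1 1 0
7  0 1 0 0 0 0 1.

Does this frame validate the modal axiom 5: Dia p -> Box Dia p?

Axiom 5 corresponds to the accessibility relation being Euclidean.
Euclidean: no — 1 R 3 and 1 R 1, but not 3 R 1.

No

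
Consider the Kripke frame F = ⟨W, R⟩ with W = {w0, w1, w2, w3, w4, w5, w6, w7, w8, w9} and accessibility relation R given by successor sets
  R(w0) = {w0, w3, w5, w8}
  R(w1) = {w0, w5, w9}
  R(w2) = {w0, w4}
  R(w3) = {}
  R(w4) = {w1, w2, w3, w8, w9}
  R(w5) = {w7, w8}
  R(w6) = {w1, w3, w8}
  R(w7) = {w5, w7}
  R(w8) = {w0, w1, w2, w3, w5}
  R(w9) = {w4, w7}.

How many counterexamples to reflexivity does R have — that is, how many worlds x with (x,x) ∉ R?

8

Enumerating: w1, w2, w3, w4, w5, w6, w8, w9.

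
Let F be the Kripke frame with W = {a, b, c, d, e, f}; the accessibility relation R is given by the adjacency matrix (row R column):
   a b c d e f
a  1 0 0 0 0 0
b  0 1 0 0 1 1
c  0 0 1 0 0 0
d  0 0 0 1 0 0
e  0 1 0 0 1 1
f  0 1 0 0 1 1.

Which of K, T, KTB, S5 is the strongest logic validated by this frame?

S5

Reflexive (axiom T): yes — every world is R-related to itself.
Symmetric (axiom B): yes — every pair in R has its reverse in R.
Euclidean (axiom 5): yes — any two successors of a common world are R-related.
So F validates K, T, KTB, S5. The strongest is S5.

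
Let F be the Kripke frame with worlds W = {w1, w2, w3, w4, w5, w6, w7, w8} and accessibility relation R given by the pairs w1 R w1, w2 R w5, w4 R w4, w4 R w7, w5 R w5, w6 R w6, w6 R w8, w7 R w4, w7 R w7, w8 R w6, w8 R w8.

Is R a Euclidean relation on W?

Yes

Euclidean: yes — any two successors of a common world are R-related.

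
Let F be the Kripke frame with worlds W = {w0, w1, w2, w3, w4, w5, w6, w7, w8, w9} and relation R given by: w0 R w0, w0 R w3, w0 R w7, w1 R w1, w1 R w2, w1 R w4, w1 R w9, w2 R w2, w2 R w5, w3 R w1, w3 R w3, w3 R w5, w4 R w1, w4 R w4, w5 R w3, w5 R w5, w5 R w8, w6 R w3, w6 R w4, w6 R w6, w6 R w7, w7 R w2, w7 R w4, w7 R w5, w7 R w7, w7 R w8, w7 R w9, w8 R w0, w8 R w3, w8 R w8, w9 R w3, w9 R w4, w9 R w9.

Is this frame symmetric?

No

Symmetric: no — w0 R w3 but not w3 R w0.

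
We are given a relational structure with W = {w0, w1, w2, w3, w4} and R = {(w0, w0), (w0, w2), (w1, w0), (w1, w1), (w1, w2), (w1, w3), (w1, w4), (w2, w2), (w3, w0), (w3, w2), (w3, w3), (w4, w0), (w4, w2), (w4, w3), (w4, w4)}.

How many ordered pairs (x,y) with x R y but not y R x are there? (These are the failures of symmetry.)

10

Enumerating: (w0,w2), (w1,w0), (w1,w2), (w1,w3), (w1,w4), (w3,w0), (w3,w2), (w4,w0), (w4,w2), (w4,w3).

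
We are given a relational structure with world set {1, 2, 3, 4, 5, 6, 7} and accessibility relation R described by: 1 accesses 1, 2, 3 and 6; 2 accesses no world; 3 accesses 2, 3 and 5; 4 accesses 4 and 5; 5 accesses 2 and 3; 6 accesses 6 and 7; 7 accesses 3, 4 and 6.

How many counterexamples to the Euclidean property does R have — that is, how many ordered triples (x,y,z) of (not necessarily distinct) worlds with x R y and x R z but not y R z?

24

Enumerating: (1,2,1), (1,2,2), (1,2,3), (1,2,6), (1,3,1), (1,3,6), (1,6,1), (1,6,2), (1,6,3), (3,2,2), (3,2,3), (3,2,5), … and 12 more.
Total: 24.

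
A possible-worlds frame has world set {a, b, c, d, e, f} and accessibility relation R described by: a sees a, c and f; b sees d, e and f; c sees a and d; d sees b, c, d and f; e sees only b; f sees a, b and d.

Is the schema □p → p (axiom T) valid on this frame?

Axiom T corresponds to the accessibility relation being reflexive.
Reflexive: no — b is not related to itself.

No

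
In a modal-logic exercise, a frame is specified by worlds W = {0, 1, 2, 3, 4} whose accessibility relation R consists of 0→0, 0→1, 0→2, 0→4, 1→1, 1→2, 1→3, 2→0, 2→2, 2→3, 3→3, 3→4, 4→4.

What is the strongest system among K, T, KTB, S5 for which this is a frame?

Reflexive (axiom T): yes — every world is R-related to itself.
Symmetric (axiom B): no — 0 R 1 but not 1 R 0.
Euclidean (axiom 5): no — 0 R 1 and 0 R 4, but not 1 R 4.
So F validates K, T; KTB would additionally require R to be symmetric. The strongest is T.

T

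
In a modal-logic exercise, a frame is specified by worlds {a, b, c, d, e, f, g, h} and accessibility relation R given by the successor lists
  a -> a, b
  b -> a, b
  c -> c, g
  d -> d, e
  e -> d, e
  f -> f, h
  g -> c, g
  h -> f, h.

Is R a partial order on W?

Reflexive: yes — every world is R-related to itself.
Transitive: yes — every two-step R-path is closed by a direct edge.
Antisymmetric: no — a R b and b R a with a ≠ b.
So R is not a partial order.

No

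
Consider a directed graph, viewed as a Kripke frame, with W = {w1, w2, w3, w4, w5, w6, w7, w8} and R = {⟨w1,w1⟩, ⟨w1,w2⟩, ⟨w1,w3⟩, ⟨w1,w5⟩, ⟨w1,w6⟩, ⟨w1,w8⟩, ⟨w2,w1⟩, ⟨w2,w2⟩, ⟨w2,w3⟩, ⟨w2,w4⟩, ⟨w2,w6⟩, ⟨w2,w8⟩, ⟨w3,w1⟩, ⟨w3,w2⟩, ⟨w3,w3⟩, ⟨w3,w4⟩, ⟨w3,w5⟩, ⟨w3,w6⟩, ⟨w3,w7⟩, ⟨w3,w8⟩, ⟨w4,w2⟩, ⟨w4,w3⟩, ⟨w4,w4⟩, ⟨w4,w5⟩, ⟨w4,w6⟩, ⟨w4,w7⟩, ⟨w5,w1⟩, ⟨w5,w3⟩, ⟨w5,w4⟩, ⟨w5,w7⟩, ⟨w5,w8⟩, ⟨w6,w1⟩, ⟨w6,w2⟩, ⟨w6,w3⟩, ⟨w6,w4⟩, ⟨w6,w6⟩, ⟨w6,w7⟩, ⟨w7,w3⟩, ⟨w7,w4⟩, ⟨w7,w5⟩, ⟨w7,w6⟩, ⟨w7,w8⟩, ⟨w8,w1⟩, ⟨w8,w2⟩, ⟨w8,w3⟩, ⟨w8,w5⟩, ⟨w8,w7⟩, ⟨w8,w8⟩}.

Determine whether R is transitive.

Transitive: no — w1 R w2 and w2 R w4, but not w1 R w4.

No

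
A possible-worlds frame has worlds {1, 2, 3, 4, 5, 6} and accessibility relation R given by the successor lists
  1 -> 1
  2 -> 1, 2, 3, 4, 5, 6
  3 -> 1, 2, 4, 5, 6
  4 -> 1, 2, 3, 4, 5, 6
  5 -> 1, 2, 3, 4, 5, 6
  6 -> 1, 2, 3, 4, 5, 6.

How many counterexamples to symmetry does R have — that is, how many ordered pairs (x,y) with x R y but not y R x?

5

Enumerating: (2,1), (3,1), (4,1), (5,1), (6,1).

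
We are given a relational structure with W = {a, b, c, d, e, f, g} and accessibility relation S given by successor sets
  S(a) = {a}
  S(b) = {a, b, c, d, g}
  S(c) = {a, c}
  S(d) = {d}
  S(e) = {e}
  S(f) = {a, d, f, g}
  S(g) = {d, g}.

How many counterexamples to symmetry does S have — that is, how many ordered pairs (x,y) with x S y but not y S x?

Enumerating: (b,a), (b,c), (b,d), (b,g), (c,a), (f,a), (f,d), (f,g), (g,d).

9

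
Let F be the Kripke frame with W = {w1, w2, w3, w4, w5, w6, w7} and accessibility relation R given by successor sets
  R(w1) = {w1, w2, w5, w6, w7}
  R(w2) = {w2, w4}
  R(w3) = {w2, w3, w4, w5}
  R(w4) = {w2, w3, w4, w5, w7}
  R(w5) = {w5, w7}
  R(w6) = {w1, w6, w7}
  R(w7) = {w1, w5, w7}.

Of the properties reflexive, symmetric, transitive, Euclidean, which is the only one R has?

Reflexive: yes — every world is R-related to itself.
Symmetric: no — w1 R w2 but not w2 R w1.
Transitive: no — w1 R w2 and w2 R w4, but not w1 R w4.
Euclidean: no — w1 R w2 and w1 R w5, but not w2 R w5.
Only reflexive holds.

reflexive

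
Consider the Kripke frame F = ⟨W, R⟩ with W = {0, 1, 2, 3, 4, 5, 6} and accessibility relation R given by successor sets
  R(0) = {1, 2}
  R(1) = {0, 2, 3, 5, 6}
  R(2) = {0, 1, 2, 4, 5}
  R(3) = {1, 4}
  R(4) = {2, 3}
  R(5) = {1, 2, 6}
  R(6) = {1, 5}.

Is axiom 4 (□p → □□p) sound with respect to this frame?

The schema 4 characterises exactly the transitive frames.
Transitive: no — 0 R 1 and 1 R 3, but not 0 R 3.

No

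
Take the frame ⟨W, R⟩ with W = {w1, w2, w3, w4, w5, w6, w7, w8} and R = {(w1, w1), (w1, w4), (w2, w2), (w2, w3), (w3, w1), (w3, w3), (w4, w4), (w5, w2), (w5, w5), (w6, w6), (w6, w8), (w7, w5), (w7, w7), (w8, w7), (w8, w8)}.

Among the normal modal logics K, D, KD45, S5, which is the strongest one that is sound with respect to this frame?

Serial (axiom D): yes — every world has a successor (e.g. w1 R w1).
Euclidean (axiom 5): no — w1 R w4 and w1 R w1, but not w4 R w1.
Transitive (axiom 4): no — w2 R w3 and w3 R w1, but not w2 R w1.
Reflexive (axiom T): yes — every world is R-related to itself.
So F validates K, D; KD45 would additionally require R to be Euclidean and transitive. The strongest is D.

D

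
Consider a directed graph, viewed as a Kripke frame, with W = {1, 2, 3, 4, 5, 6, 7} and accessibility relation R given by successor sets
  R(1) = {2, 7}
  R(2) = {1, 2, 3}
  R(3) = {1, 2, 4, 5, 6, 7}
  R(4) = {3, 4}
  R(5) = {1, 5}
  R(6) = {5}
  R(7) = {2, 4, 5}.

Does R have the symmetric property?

Symmetric: no — 1 R 7 but not 7 R 1.

No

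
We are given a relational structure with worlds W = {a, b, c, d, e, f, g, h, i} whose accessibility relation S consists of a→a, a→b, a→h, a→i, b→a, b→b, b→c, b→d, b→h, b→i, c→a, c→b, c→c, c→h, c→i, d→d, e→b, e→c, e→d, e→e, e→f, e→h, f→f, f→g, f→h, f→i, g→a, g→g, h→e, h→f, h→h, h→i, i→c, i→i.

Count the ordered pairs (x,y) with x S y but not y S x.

Enumerating: (a,h), (a,i), (b,d), (b,h), (b,i), (c,a), (c,h), (e,b), (e,c), (e,d), (e,f), (f,g), (f,i), (g,a), (h,i).

15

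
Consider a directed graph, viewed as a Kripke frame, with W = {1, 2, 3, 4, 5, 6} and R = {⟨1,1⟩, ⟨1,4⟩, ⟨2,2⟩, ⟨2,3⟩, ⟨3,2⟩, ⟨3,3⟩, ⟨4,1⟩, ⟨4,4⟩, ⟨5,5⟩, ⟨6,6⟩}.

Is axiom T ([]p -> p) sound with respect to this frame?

The schema T characterises exactly the reflexive frames.
Reflexive: yes — every world is R-related to itself.

Yes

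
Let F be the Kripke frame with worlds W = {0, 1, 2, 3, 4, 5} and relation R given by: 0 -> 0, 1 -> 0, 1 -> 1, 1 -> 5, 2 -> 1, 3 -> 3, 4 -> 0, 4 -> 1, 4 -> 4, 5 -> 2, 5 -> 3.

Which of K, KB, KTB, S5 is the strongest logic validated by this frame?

K

Symmetric (axiom B): no — 1 R 0 but not 0 R 1.
Reflexive (axiom T): no — 2 is not related to itself.
Euclidean (axiom 5): no — 1 R 0 and 1 R 5, but not 0 R 5.
So F validates K; KB would additionally require R to be symmetric. The strongest is K.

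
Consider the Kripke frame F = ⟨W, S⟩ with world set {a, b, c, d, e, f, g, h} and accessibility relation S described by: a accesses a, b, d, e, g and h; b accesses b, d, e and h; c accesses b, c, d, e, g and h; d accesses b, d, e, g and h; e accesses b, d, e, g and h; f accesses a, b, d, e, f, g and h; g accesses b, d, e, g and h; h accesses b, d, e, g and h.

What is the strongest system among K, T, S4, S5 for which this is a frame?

Reflexive (axiom T): yes — every world is S-related to itself.
Transitive (axiom 4): no — b S d and d S g, but not b S g.
Euclidean (axiom 5): no — a S b and a S g, but not b S g.
So F validates K, T; S4 would additionally require S to be transitive. The strongest is T.

T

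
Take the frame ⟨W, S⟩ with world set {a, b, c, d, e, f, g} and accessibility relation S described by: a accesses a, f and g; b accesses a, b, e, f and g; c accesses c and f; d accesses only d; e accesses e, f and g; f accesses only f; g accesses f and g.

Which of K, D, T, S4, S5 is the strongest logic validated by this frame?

S4

Serial (axiom D): yes — every world has a successor (e.g. a S a).
Reflexive (axiom T): yes — every world is S-related to itself.
Transitive (axiom 4): yes — every two-step S-path is closed by a direct edge.
Euclidean (axiom 5): no — a S f and a S g, but not f S g.
So F validates K, D, T, S4; S5 would additionally require S to be Euclidean. The strongest is S4.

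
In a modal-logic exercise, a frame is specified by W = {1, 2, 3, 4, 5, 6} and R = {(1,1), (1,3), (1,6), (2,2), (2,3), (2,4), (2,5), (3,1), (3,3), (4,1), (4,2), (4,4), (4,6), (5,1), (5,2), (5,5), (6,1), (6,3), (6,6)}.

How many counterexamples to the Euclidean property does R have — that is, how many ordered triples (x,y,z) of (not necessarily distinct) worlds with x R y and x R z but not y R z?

Enumerating: (1,3,6), (2,3,2), (2,3,4), (2,3,5), (2,4,3), (2,4,5), (2,5,3), (2,5,4), (4,1,2), (4,1,4), (4,2,1), (4,2,6), (4,6,2), (4,6,4), (5,1,2), (5,1,5), (5,2,1), (6,3,6).

18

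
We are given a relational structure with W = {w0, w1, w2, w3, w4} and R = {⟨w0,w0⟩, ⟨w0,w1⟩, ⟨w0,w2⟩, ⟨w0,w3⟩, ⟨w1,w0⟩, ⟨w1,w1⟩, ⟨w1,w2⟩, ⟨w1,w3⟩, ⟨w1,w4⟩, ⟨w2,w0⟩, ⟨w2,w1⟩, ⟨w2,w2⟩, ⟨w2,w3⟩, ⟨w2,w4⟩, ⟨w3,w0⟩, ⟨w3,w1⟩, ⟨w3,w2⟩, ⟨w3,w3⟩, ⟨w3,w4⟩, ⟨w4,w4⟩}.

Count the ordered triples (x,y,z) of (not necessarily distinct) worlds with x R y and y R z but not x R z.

3

Enumerating: (w0,w1,w4), (w0,w2,w4), (w0,w3,w4).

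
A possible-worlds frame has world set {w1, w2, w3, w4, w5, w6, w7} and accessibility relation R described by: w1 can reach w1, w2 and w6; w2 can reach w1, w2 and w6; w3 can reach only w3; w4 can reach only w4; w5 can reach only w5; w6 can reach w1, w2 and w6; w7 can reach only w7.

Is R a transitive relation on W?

Transitive: yes — every two-step R-path is closed by a direct edge.

Yes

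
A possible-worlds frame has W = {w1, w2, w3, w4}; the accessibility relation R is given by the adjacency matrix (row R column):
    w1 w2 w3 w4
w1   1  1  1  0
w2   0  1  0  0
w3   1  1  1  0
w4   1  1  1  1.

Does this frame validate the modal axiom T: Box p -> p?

Axiom T corresponds to the accessibility relation being reflexive.
Reflexive: yes — every world is R-related to itself.

Yes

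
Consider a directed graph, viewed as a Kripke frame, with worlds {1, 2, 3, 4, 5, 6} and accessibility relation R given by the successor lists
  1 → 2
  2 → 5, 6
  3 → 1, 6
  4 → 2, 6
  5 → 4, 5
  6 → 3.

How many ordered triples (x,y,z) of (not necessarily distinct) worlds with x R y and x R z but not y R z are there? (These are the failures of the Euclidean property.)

14

Enumerating: (1,2,2), (2,5,6), (2,6,5), (2,6,6), (3,1,1), (3,1,6), (3,6,1), (3,6,6), (4,2,2), (4,6,2), (4,6,6), (5,4,4), (5,4,5), (6,3,3).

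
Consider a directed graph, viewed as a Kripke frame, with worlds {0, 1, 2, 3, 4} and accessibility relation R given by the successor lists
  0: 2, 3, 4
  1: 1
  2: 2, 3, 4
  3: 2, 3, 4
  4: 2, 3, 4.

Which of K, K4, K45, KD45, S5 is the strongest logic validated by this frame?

KD45

Transitive (axiom 4): yes — every two-step R-path is closed by a direct edge.
Euclidean (axiom 5): yes — any two successors of a common world are R-related.
Serial (axiom D): yes — every world has a successor (e.g. 0 R 2).
Reflexive (axiom T): no — 0 is not related to itself.
So F validates K, K4, K45, KD45; S5 would additionally require R to be reflexive. The strongest is KD45.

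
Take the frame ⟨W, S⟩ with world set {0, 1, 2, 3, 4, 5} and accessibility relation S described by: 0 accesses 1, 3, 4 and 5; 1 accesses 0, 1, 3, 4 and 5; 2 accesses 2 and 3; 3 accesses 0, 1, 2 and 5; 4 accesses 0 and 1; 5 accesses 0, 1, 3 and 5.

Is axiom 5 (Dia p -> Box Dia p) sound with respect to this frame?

Axiom 5 corresponds to the accessibility relation being Euclidean.
Euclidean: no — 0 S 3 and 0 S 4, but not 3 S 4.

No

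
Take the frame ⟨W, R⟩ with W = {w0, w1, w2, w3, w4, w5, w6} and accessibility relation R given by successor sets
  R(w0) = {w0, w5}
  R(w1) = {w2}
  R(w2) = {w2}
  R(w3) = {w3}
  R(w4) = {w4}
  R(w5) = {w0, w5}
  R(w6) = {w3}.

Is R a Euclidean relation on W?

Euclidean: yes — any two successors of a common world are R-related.

Yes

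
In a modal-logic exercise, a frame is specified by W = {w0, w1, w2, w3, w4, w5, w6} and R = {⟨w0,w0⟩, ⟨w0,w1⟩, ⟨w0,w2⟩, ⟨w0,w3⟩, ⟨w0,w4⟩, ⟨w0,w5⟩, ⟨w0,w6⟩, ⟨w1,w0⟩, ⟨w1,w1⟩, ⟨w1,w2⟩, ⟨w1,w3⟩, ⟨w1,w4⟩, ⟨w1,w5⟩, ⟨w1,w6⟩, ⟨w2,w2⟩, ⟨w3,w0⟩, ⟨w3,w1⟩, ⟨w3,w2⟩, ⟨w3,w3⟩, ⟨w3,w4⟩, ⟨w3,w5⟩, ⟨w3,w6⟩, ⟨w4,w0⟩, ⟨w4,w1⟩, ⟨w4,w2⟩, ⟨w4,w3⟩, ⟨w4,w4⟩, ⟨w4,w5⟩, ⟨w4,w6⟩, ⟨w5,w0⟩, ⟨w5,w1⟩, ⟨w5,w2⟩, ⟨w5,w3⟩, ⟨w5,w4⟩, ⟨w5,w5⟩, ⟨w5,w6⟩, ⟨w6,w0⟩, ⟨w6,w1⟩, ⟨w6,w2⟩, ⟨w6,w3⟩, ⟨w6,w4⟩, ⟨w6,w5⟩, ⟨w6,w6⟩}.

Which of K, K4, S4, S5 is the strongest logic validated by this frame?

S4

Transitive (axiom 4): yes — every two-step R-path is closed by a direct edge.
Reflexive (axiom T): yes — every world is R-related to itself.
Euclidean (axiom 5): no — w0 R w2 and w0 R w1, but not w2 R w1.
So F validates K, K4, S4; S5 would additionally require R to be Euclidean. The strongest is S4.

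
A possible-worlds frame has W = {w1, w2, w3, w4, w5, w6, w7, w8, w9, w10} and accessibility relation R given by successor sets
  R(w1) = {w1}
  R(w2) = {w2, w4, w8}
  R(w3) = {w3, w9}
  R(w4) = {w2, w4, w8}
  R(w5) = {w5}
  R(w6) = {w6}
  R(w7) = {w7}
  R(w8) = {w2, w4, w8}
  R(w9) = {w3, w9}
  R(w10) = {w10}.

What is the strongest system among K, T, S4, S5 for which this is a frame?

Reflexive (axiom T): yes — every world is R-related to itself.
Transitive (axiom 4): yes — every two-step R-path is closed by a direct edge.
Euclidean (axiom 5): yes — any two successors of a common world are R-related.
So F validates K, T, S4, S5. The strongest is S5.

S5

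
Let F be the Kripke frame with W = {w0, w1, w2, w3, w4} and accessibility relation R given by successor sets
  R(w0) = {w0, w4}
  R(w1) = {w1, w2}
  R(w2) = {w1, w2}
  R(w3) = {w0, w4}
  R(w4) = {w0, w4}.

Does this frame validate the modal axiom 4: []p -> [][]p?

Yes

The schema 4 characterises exactly the transitive frames.
Transitive: yes — every two-step R-path is closed by a direct edge.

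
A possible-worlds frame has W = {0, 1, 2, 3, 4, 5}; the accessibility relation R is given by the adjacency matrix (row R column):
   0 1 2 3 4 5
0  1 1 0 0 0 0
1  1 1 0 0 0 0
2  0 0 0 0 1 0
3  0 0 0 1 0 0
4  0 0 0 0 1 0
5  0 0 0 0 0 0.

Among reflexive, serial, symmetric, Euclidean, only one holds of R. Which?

Euclidean

Reflexive: no — 2 is not related to itself.
Serial: no — 5 has no R-successor.
Symmetric: no — 2 R 4 but not 4 R 2.
Euclidean: yes — any two successors of a common world are R-related.
Only Euclidean holds.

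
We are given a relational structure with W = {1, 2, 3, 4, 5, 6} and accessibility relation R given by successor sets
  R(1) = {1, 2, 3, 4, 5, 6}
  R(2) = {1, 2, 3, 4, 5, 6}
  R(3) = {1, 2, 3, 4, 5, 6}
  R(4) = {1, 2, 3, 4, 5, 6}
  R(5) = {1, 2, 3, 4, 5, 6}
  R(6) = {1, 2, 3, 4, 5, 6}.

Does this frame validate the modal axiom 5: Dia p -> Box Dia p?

By correspondence theory, 5 is valid on a frame iff R is Euclidean.
Euclidean: yes — any two successors of a common world are R-related.

Yes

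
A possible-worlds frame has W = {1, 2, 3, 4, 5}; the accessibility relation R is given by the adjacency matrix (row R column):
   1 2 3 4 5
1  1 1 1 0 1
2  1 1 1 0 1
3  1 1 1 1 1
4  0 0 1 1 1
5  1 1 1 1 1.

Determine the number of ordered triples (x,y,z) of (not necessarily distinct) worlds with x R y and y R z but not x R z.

Enumerating: (1,3,4), (1,5,4), (2,3,4), (2,5,4), (4,3,1), (4,3,2), (4,5,1), (4,5,2).

8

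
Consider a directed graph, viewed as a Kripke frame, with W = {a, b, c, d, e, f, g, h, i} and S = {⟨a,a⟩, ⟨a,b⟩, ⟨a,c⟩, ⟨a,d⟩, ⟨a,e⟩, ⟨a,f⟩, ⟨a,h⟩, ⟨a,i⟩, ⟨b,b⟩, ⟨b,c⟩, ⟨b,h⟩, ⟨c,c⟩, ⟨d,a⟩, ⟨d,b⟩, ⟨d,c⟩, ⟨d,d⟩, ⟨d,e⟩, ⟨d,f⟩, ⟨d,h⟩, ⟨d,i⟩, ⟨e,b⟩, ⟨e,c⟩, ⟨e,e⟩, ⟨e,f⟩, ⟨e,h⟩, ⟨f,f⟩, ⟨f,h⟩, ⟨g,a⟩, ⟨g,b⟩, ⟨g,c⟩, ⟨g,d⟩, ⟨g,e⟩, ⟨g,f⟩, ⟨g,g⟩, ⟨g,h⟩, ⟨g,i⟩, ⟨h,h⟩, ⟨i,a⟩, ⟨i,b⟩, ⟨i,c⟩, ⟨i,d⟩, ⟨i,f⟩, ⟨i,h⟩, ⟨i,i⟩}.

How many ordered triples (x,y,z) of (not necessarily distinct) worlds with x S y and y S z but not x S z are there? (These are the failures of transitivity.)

2

Enumerating: (i,a,e), (i,d,e).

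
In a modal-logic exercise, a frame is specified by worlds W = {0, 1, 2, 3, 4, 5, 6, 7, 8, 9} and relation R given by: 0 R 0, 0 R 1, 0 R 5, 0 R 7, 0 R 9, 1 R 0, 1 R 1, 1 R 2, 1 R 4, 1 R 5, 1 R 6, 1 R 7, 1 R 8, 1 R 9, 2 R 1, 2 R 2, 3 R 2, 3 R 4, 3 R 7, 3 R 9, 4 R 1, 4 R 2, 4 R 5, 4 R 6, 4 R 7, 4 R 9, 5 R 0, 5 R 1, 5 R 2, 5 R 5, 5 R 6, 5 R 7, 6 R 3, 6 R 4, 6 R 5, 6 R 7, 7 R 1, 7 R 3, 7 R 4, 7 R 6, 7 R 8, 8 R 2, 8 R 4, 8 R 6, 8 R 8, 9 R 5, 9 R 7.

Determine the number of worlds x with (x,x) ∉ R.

Enumerating: 3, 4, 6, 7, 9.

5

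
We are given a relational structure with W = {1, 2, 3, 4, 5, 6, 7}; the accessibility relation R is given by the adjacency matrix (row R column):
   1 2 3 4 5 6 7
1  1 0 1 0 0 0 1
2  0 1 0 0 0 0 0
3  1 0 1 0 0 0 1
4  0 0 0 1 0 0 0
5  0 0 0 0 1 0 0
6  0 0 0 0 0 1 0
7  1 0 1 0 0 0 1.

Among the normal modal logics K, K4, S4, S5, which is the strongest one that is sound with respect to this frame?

Transitive (axiom 4): yes — every two-step R-path is closed by a direct edge.
Reflexive (axiom T): yes — every world is R-related to itself.
Euclidean (axiom 5): yes — any two successors of a common world are R-related.
So F validates K, K4, S4, S5. The strongest is S5.

S5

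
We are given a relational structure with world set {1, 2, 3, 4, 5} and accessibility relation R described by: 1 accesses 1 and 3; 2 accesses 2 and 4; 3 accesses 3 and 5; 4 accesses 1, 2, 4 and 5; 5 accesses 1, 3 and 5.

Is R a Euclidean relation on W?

Euclidean: no — 4 R 1 and 4 R 2, but not 1 R 2.

No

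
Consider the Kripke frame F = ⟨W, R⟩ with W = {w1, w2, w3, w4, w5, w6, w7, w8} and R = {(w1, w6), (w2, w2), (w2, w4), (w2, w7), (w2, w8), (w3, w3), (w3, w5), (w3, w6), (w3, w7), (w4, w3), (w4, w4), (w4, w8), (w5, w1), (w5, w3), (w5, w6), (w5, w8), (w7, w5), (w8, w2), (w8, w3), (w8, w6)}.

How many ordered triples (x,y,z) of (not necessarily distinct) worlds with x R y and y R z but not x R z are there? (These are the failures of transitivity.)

Enumerating: (w2,w4,w3), (w2,w7,w5), (w2,w8,w3), (w2,w8,w6), (w3,w5,w1), (w3,w5,w8), (w4,w3,w5), (w4,w3,w6), (w4,w3,w7), (w4,w8,w2), (w4,w8,w6), (w5,w3,w5), … and 11 more.
Total: 23.

23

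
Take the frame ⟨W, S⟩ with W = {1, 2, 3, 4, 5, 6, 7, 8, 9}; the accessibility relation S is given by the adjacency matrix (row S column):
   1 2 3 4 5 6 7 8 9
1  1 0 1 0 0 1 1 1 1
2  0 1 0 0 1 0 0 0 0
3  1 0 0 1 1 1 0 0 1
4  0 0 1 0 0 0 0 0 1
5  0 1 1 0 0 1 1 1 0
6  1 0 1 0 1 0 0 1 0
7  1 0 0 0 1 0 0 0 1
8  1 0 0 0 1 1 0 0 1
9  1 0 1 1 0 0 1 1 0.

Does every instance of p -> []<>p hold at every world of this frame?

By correspondence theory, B is valid on a frame iff S is symmetric.
Symmetric: yes — every pair in S has its reverse in S.

Yes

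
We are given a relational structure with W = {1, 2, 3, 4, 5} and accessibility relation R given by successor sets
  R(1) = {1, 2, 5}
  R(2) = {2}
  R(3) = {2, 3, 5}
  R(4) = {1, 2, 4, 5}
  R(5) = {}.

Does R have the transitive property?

Yes

Transitive: yes — every two-step R-path is closed by a direct edge.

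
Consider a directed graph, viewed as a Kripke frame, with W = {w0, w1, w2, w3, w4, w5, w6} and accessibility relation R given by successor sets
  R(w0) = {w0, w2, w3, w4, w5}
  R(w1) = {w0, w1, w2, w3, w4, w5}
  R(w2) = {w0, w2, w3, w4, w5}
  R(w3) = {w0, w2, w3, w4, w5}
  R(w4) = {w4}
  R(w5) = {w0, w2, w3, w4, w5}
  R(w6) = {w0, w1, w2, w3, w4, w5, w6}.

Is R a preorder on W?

Yes

Reflexive: yes — every world is R-related to itself.
Transitive: yes — every two-step R-path is closed by a direct edge.
So R is a preorder.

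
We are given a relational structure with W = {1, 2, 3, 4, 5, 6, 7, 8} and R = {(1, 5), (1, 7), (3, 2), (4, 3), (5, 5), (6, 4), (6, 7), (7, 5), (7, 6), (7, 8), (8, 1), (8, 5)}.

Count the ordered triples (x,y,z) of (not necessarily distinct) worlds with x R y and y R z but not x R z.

Enumerating: (1,7,6), (1,7,8), (4,3,2), (6,4,3), (6,7,5), (6,7,6), (6,7,8), (7,6,4), (7,6,7), (7,8,1), (8,1,7).

11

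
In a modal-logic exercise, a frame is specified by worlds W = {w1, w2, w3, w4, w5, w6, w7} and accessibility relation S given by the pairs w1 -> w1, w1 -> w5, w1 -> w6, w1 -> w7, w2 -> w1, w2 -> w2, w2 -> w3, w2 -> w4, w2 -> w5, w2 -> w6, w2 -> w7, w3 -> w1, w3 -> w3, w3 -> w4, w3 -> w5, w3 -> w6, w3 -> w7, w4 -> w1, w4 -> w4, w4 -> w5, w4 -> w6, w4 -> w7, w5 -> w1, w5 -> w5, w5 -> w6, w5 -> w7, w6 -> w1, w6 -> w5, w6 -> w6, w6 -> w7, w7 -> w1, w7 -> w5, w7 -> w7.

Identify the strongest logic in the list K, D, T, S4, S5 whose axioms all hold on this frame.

T

Serial (axiom D): yes — every world has a successor (e.g. w1 S w1).
Reflexive (axiom T): yes — every world is S-related to itself.
Transitive (axiom 4): no — w7 S w1 and w1 S w6, but not w7 S w6.
Euclidean (axiom 5): no — w1 S w7 and w1 S w6, but not w7 S w6.
So F validates K, D, T; S4 would additionally require S to be transitive. The strongest is T.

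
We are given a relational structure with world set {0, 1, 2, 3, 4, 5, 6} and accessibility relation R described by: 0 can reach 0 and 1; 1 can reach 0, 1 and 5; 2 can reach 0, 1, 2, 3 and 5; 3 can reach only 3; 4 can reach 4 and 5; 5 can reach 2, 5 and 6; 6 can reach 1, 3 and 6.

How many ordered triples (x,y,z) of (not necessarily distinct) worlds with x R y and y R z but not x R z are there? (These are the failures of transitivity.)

13

Enumerating: (0,1,5), (1,5,2), (1,5,6), (2,5,6), (4,5,2), (4,5,6), (5,2,0), (5,2,1), (5,2,3), (5,6,1), (5,6,3), (6,1,0), (6,1,5).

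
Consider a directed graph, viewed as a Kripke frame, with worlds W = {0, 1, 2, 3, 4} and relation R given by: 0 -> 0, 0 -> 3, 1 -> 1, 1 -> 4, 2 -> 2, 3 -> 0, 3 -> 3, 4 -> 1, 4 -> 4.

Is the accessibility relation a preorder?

Reflexive: yes — every world is R-related to itself.
Transitive: yes — every two-step R-path is closed by a direct edge.
So R is a preorder.

Yes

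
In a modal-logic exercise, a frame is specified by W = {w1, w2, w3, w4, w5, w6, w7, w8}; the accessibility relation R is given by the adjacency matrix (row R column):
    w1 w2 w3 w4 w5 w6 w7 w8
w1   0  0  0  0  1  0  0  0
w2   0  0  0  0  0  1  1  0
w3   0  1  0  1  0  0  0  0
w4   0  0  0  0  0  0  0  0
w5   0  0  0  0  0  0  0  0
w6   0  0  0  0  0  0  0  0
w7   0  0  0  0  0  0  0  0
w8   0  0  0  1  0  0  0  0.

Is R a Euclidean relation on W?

No

Euclidean: no — w2 R w6 and w2 R w7, but not w6 R w7.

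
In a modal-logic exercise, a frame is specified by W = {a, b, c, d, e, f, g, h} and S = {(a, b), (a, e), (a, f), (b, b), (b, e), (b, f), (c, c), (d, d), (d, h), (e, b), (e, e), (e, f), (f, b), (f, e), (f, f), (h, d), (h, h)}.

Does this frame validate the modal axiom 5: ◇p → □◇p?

Yes

The schema 5 characterises exactly the Euclidean frames.
Euclidean: yes — any two successors of a common world are S-related.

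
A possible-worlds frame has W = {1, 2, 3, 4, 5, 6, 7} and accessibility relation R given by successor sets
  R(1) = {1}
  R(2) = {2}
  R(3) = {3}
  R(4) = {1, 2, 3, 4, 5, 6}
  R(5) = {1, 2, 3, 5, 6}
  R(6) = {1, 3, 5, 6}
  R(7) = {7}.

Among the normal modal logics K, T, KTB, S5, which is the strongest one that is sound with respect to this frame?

Reflexive (axiom T): yes — every world is R-related to itself.
Symmetric (axiom B): no — 4 R 1 but not 1 R 4.
Euclidean (axiom 5): no — 4 R 1 and 4 R 2, but not 1 R 2.
So F validates K, T; KTB would additionally require R to be symmetric. The strongest is T.

T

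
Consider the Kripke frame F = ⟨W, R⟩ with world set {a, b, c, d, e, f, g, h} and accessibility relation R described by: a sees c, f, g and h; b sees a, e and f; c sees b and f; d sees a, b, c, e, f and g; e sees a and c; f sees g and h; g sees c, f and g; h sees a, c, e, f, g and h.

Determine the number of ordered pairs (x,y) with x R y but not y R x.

20

Enumerating: (a,c), (a,f), (a,g), (b,a), (b,e), (b,f), (c,b), (c,f), (d,a), (d,b), (d,c), (d,e), … and 8 more.
Total: 20.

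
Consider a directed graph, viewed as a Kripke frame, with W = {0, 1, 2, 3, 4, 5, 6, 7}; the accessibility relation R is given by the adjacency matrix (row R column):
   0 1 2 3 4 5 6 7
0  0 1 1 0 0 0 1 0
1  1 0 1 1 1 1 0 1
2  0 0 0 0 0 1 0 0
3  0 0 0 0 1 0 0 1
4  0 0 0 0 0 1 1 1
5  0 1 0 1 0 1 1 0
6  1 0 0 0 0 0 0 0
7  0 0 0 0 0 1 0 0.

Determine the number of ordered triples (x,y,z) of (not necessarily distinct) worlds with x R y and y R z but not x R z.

Enumerating: (0,1,0), (0,1,3), (0,1,4), (0,1,5), (0,1,7), (0,2,5), (0,6,0), (1,0,1), (1,0,6), (1,4,6), (1,5,1), (1,5,6), … and 22 more.
Total: 34.

34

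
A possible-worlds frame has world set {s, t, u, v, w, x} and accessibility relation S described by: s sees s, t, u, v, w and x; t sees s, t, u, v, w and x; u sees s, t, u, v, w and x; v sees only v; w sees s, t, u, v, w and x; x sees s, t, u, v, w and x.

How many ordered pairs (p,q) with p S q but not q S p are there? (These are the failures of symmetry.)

5

Enumerating: (s,v), (t,v), (u,v), (w,v), (x,v).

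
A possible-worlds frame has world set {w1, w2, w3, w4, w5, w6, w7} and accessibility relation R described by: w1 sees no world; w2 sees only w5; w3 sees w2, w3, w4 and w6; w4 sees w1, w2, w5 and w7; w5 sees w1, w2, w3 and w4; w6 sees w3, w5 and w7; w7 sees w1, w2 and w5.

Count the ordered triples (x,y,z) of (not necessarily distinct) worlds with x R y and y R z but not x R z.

26

Enumerating: (w2,w5,w1), (w2,w5,w2), (w2,w5,w3), (w2,w5,w4), (w3,w2,w5), (w3,w4,w1), (w3,w4,w5), (w3,w4,w7), (w3,w6,w5), (w3,w6,w7), (w4,w5,w3), (w4,w5,w4), … and 14 more.
Total: 26.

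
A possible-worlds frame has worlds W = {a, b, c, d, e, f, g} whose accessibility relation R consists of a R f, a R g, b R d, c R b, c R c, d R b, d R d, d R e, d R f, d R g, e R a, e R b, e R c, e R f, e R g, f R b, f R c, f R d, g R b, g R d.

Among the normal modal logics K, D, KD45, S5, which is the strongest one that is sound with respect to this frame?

Serial (axiom D): yes — every world has a successor (e.g. a R f).
Euclidean (axiom 5): no — a R f and a R g, but not f R g.
Transitive (axiom 4): no — a R f and f R b, but not a R b.
Reflexive (axiom T): no — a is not related to itself.
So F validates K, D; KD45 would additionally require R to be Euclidean and transitive. The strongest is D.

D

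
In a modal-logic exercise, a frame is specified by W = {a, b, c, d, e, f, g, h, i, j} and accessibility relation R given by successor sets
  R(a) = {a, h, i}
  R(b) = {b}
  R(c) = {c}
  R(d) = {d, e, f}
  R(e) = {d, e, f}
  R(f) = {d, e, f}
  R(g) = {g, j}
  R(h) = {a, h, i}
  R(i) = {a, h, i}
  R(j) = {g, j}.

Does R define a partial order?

Reflexive: yes — every world is R-related to itself.
Transitive: yes — every two-step R-path is closed by a direct edge.
Antisymmetric: no — a R h and h R a with a ≠ h.
So R is not a partial order.

No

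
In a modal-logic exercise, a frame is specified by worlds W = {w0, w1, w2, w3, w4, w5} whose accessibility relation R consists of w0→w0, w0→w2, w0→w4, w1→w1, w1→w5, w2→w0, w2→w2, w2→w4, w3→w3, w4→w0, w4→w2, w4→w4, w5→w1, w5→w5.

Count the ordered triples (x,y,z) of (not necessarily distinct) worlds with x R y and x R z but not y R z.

0

R is Euclidean; there are no such tuples.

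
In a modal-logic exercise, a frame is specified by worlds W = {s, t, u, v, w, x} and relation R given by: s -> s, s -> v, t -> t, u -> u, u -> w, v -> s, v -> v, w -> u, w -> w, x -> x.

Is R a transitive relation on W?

Yes

Transitive: yes — every two-step R-path is closed by a direct edge.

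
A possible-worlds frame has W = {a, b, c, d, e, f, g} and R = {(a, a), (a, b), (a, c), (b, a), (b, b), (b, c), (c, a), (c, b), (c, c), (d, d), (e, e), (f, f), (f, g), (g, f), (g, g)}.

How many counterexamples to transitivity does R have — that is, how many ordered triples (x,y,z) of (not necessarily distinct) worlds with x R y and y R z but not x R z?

R is transitive; there are no such tuples.

0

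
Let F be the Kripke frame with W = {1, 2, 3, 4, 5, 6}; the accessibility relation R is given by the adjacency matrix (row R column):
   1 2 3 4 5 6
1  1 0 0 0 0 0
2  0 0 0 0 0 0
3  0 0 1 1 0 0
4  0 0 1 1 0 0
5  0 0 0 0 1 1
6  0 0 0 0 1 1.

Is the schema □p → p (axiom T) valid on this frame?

Axiom T corresponds to the accessibility relation being reflexive.
Reflexive: no — 2 is not related to itself.

No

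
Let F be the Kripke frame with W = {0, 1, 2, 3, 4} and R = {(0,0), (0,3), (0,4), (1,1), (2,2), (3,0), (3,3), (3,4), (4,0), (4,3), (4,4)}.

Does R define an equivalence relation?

Yes

Reflexive: yes — every world is R-related to itself.
Symmetric: yes — every pair in R has its reverse in R.
Transitive: yes — every two-step R-path is closed by a direct edge.
So R is an equivalence relation.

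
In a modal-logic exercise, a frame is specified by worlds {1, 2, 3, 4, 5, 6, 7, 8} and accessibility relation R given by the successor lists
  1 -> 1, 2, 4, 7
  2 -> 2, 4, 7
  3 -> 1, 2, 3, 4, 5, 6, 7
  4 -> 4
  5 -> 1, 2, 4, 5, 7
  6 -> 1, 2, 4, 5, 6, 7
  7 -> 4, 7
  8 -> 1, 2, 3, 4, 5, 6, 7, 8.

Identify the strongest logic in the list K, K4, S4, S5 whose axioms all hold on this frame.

Transitive (axiom 4): yes — every two-step R-path is closed by a direct edge.
Reflexive (axiom T): yes — every world is R-related to itself.
Euclidean (axiom 5): no — 1 R 4 and 1 R 2, but not 4 R 2.
So F validates K, K4, S4; S5 would additionally require R to be Euclidean. The strongest is S4.

S4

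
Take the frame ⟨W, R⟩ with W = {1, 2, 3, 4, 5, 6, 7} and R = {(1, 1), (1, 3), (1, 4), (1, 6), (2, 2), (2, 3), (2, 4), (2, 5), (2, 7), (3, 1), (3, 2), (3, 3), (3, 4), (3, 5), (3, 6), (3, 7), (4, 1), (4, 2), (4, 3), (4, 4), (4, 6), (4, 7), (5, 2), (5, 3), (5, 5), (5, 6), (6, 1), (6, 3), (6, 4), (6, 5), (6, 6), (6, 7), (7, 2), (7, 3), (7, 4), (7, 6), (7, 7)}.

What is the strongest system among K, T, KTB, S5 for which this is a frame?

Reflexive (axiom T): yes — every world is R-related to itself.
Symmetric (axiom B): yes — every pair in R has its reverse in R.
Euclidean (axiom 5): no — 2 R 4 and 2 R 5, but not 4 R 5.
So F validates K, T, KTB; S5 would additionally require R to be Euclidean. The strongest is KTB.

KTB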